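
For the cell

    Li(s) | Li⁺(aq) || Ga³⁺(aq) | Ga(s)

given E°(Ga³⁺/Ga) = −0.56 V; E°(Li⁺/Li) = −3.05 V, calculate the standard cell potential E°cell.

By convention the left-hand electrode in cell notation is the anode (oxidation) and the right-hand electrode is the cathode (reduction).
E°cell = E°(right) − E°(left) = −0.56 − (−3.05) = +2.49 V.

+2.49 V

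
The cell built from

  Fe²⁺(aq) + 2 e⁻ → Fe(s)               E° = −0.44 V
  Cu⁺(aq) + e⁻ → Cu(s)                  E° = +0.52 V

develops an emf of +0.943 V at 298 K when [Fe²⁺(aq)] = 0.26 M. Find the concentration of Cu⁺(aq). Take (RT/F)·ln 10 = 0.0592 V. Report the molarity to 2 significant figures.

Cu⁺/Cu is the cathode (higher E°); E°cell = +0.52 − (−0.44) = +0.96 V with n = 2.
Rearranging E = E° − (0.0592/n)·log Q gives log Q = 2(+0.96 − (+0.943))/0.0592 = 0.574.
The balanced reaction is 2 Cu⁺(aq) + Fe(s) → 2 Cu(s) + Fe²⁺(aq), so Q = [Fe²⁺(aq)] / [Cu⁺(aq)]^2.
Isolating [Cu⁺(aq)] in Q = 10^{0.574} yields log [Cu⁺(aq)] = −0.580, i.e. 0.26 M.

0.26 M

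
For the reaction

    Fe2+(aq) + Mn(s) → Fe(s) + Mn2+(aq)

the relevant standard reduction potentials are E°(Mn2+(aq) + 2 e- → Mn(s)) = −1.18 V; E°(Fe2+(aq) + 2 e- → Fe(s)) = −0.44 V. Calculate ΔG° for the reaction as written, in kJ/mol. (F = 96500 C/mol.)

−143 kJ/mol

In the reaction as written Fe2+(aq) is reduced, so the Fe²⁺/Fe couple is the cathode and Mn²⁺/Mn is the anode.
E°cell = −0.44 − (−1.18) = +0.74 V; balancing electrons gives n = 2.
ΔG° = −nFE°cell = −(2)(96500)(+0.74) J/mol = −143 kJ/mol.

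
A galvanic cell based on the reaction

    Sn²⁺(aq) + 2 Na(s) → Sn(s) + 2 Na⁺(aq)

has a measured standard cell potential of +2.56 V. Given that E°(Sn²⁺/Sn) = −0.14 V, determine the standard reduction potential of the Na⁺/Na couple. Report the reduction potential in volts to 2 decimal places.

In the reaction as written the Sn²⁺/Sn couple is reduced (cathode) and Na⁺/Na is oxidized (anode), so E°cell = E°(Sn²⁺/Sn) − E°(Na⁺/Na).
E°(Na⁺/Na) = E°(cathode) − E°cell = −0.14 − (+2.56) = −2.70 V.

−2.70 V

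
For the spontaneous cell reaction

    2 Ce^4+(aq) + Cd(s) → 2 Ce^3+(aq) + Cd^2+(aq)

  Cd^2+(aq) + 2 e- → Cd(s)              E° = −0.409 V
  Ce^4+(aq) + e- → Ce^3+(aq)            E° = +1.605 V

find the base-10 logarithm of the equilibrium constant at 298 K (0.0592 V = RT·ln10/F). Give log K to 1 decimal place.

log K = 68.0

The Ce⁴⁺/Ce³⁺ couple is reduced (cathode); E°cell = +1.605 − (−0.409) = +2.014 V with n = 2.
At equilibrium E = 0, so log K = nE°cell / 0.0592 = (2)(+2.014) / 0.0592 = 68.0.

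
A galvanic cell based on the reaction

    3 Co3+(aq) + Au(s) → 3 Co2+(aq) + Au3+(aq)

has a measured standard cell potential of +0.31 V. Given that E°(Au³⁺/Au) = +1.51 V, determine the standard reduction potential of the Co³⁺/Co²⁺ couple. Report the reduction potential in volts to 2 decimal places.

+1.82 V

In the reaction as written the Co³⁺/Co²⁺ couple is reduced (cathode) and Au³⁺/Au is oxidized (anode), so E°cell = E°(Co³⁺/Co²⁺) − E°(Au³⁺/Au).
E°(Co³⁺/Co²⁺) = E°cell + E°(anode) = +0.31 + (+1.51) = +1.82 V.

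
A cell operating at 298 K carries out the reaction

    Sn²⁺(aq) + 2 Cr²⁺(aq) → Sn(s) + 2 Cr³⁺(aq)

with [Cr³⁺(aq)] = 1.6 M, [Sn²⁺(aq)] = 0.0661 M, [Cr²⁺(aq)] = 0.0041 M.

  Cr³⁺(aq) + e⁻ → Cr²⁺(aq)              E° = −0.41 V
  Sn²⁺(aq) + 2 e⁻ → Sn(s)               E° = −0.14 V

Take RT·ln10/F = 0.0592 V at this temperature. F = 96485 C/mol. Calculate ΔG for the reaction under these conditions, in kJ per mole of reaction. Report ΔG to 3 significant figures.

−15.8 kJ/mol

With Sn²⁺/Sn reduced at the cathode, E°cell = −0.14 − (−0.41) = +0.27 V and n = 2.
Q = [Cr³⁺(aq)]^2 / ([Sn²⁺(aq)]·[Cr²⁺(aq)]^2) = 2.3×10^6, so log Q = 6.362 and E = +0.27 − (0.0592/2)(6.362) = +0.0817 V.
ΔG = −nFE = −(2)(96485)(+0.0817) J/mol = −15.8 kJ/mol.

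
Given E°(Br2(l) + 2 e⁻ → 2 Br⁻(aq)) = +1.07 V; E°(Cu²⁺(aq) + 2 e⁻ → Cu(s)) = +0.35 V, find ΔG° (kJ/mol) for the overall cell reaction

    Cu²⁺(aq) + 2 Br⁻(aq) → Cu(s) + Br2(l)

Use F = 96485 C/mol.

+139 kJ/mol

In the reaction as written Cu²⁺(aq) is reduced, so the Cu²⁺/Cu couple is the cathode and Br₂/Br⁻ is the anode.
E°cell = +0.35 − (+1.07) = −0.72 V; balancing electrons gives n = 2.
ΔG° = −nFE°cell = −(2)(96485)(−0.72) J/mol = +139 kJ/mol.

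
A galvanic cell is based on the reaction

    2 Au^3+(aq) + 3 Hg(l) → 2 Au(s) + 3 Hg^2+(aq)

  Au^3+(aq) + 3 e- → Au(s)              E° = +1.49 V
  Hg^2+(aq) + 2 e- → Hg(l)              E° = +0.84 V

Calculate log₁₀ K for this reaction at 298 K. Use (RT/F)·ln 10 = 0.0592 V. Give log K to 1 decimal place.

The Au³⁺/Au couple is reduced (cathode); E°cell = +1.49 − (+0.84) = +0.65 V with n = 6.
At equilibrium E = 0, so log K = nE°cell / 0.0592 = (6)(+0.65) / 0.0592 = 65.9.

log K = 65.9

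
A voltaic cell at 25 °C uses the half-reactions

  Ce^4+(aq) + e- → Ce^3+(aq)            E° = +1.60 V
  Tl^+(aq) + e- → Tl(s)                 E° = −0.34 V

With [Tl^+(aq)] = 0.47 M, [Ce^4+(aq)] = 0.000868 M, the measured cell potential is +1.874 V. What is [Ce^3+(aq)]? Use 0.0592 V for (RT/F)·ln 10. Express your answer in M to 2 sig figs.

0.024 M

The Ce⁴⁺/Ce³⁺ couple has the larger reduction potential, so it is the cathode: E°cell = +1.60 − (−0.34) = +1.94 V and n = 1.
From the Nernst equation, log Q = n(E° − E)/0.0592 = 1·(+1.94 − (+1.874))/0.0592 = 1.115.
The balanced reaction is Ce^4+(aq) + Tl(s) → Ce^3+(aq) + Tl^+(aq), so Q = ([Ce^3+(aq)]·[Tl^+(aq)]) / [Ce^4+(aq)].
Isolating [Ce^3+(aq)] in Q = 10^{1.115} yields log [Ce^3+(aq)] = −1.619, i.e. 0.024 M.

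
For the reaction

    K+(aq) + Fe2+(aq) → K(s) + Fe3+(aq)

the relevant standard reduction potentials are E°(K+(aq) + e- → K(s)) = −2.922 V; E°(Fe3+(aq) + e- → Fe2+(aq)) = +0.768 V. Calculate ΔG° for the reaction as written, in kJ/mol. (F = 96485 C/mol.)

+356 kJ/mol

In the reaction as written K+(aq) is reduced, so the K⁺/K couple is the cathode and Fe³⁺/Fe²⁺ is the anode.
E°cell = −2.922 − (+0.768) = −3.690 V; balancing electrons gives n = 1.
ΔG° = −nFE°cell = −(1)(96485)(−3.690) J/mol = +356 kJ/mol.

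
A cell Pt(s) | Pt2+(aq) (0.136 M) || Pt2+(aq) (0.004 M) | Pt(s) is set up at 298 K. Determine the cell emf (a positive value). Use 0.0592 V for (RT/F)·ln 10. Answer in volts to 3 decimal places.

For a concentration cell E°cell = 0, since both electrodes use the same couple.
The compartment with the higher Pt2+(aq) concentration (0.136 M) acts as the cathode; ions are reduced there and produced at the dilute (0.004 M) anode.
With n = 2, Ecell = −(0.0592/2)·log([dilute]/[conc]) = −(0.0592/2)·log(0.004/0.136) = +0.045 V.

0.045 V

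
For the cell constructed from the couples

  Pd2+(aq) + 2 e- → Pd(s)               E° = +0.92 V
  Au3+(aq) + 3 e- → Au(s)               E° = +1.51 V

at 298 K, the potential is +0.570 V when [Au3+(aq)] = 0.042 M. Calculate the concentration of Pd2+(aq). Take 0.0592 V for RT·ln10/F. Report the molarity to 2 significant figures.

0.57 M

Au³⁺/Au is the cathode (higher E°); E°cell = +1.51 − (+0.92) = +0.59 V with n = 6.
From the Nernst equation, log Q = n(E° − E)/0.0592 = 6·(+0.59 − (+0.570))/0.0592 = 2.027.
For 2 Au3+(aq) + 3 Pd(s) → 2 Au(s) + 3 Pd2+(aq), the reaction quotient is Q = [Pd2+(aq)]^3 / [Au3+(aq)]^2.
Solving for the unknown gives log [Pd2+(aq)] = −0.242, so [Pd2+(aq)] ≈ 0.57 M.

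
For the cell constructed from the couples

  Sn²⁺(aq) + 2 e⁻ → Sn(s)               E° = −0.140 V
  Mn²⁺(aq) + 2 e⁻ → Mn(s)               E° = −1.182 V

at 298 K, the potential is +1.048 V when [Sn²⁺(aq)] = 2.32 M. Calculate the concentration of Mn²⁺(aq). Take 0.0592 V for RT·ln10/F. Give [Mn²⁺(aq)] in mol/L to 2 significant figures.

1.5 M

With Sn²⁺/Sn at the cathode and Mn²⁺/Mn at the anode, E°cell = −0.140 − (−1.182) = +1.042 V (n = 2).
From the Nernst equation, log Q = n(E° − E)/0.0592 = 2·(+1.042 − (+1.048))/0.0592 = −0.203.
For Sn²⁺(aq) + Mn(s) → Sn(s) + Mn²⁺(aq), the reaction quotient is Q = [Mn²⁺(aq)] / [Sn²⁺(aq)].
Substituting the known concentrations and solving, log [Mn²⁺(aq)] = 0.162 and [Mn²⁺(aq)] = 1.5 M.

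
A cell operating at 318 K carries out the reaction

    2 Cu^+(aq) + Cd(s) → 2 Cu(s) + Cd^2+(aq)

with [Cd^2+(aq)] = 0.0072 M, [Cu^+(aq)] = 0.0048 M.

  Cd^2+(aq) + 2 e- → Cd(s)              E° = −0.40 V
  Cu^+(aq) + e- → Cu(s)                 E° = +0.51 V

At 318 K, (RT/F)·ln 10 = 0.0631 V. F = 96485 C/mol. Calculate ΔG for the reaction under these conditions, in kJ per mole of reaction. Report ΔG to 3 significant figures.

E°cell = +0.51 − (−0.40) = +0.91 V; the balanced reaction transfers n = 2 electrons.
The reaction quotient is [Cd^2+(aq)] / [Cu^+(aq)]^2 = 313; by Nernst, E = +0.91 − (0.0631/2)(2.495) = +0.8313 V.
ΔG = −nFE = −(2)(96485)(+0.8313) J/mol = −160 kJ/mol.

−160 kJ/mol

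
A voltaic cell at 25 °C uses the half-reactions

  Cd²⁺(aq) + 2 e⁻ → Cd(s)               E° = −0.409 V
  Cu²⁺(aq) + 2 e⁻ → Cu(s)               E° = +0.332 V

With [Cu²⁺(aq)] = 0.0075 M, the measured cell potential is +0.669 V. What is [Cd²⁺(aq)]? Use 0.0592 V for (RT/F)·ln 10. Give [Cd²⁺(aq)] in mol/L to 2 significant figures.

The Cu²⁺/Cu couple has the larger reduction potential, so it is the cathode: E°cell = +0.332 − (−0.409) = +0.741 V and n = 2.
From the Nernst equation, log Q = n(E° − E)/0.0592 = 2·(+0.741 − (+0.669))/0.0592 = 2.432.
For Cu²⁺(aq) + Cd(s) → Cu(s) + Cd²⁺(aq), the reaction quotient is Q = [Cd²⁺(aq)] / [Cu²⁺(aq)].
Substituting the known concentrations and solving, log [Cd²⁺(aq)] = 0.307 and [Cd²⁺(aq)] = 2.0 M.

2.0 M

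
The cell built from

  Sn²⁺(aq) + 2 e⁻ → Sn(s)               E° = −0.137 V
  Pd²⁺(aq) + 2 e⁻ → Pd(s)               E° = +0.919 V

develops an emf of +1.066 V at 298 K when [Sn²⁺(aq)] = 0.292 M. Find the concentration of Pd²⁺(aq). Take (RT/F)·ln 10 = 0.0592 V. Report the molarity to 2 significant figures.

With Pd²⁺/Pd at the cathode and Sn²⁺/Sn at the anode, E°cell = +0.919 − (−0.137) = +1.056 V (n = 2).
From the Nernst equation, log Q = n(E° − E)/0.0592 = 2·(+1.056 − (+1.066))/0.0592 = −0.338.
For Pd²⁺(aq) + Sn(s) → Pd(s) + Sn²⁺(aq), the reaction quotient is Q = [Sn²⁺(aq)] / [Pd²⁺(aq)].
Isolating [Pd²⁺(aq)] in Q = 10^{−0.338} yields log [Pd²⁺(aq)] = −0.197, i.e. 0.64 M.

0.64 M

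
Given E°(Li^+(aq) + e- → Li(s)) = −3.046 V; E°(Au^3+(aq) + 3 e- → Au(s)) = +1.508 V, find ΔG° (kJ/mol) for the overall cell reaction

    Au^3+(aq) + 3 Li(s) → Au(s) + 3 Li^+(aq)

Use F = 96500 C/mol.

−1318 kJ/mol

In the reaction as written Au^3+(aq) is reduced, so the Au³⁺/Au couple is the cathode and Li⁺/Li is the anode.
E°cell = +1.508 − (−3.046) = +4.554 V; balancing electrons gives n = 3.
ΔG° = −nFE°cell = −(3)(96500)(+4.554) J/mol = −1318 kJ/mol.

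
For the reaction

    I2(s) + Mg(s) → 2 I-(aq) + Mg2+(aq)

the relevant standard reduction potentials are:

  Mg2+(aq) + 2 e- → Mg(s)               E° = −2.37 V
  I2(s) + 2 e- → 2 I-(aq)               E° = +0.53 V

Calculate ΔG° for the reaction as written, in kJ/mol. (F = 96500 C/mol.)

−560 kJ/mol

In the reaction as written I2(s) is reduced, so the I₂/I⁻ couple is the cathode and Mg²⁺/Mg is the anode.
E°cell = +0.53 − (−2.37) = +2.90 V; balancing electrons gives n = 2.
ΔG° = −nFE°cell = −(2)(96500)(+2.90) J/mol = −560 kJ/mol.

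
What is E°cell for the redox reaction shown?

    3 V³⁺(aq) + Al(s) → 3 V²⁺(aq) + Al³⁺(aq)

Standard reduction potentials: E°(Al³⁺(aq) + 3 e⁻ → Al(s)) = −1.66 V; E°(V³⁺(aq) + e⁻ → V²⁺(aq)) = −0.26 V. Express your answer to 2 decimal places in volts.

V³⁺(aq) gains electrons, so the V³⁺/V²⁺ couple is the cathode; the Al³⁺/Al couple is the anode.
E°cell = E°(cathode) − E°(anode) = −0.26 − (−1.66) = +1.40 V.

+1.40 V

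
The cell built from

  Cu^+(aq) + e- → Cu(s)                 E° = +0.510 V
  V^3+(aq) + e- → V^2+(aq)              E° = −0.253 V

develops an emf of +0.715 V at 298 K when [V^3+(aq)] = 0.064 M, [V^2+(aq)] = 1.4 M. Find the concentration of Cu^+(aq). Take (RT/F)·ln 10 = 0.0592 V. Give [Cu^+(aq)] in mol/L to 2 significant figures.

0.0071 M

The Cu⁺/Cu couple has the larger reduction potential, so it is the cathode: E°cell = +0.510 − (−0.253) = +0.763 V and n = 1.
From the Nernst equation, log Q = n(E° − E)/0.0592 = 1·(+0.763 − (+0.715))/0.0592 = 0.811.
For Cu^+(aq) + V^2+(aq) → Cu(s) + V^3+(aq), the reaction quotient is Q = [V^3+(aq)] / ([Cu^+(aq)]·[V^2+(aq)]).
Isolating [Cu^+(aq)] in Q = 10^{0.811} yields log [Cu^+(aq)] = −2.151, i.e. 0.0071 M.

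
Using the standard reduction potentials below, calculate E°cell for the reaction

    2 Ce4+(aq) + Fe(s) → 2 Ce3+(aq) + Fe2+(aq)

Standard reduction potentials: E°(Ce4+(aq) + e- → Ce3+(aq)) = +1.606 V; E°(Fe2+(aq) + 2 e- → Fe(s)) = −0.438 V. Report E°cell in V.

Ce4+(aq) gains electrons, so the Ce⁴⁺/Ce³⁺ couple is the cathode; the Fe²⁺/Fe couple is the anode.
E°cell = E°(cathode) − E°(anode) = +1.606 − (−0.438) = +2.044 V.

+2.044 V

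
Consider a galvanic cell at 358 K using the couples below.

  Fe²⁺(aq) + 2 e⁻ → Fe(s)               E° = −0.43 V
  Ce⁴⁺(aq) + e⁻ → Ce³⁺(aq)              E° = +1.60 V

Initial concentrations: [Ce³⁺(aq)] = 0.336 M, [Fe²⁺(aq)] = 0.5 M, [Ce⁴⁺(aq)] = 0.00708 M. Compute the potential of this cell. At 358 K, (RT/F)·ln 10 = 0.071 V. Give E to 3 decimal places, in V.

+1.922 V

Since E°(Ce⁴⁺/Ce³⁺) > E°(Fe²⁺/Fe), Ce⁴⁺/Ce³⁺ serves as the cathode.
The standard potential is +1.60 − (−0.43) = +2.03 V and the balanced reaction transfers n = 2 electrons.
The balanced reaction is 2 Ce⁴⁺(aq) + Fe(s) → 2 Ce³⁺(aq) + Fe²⁺(aq), so Q = ([Ce³⁺(aq)]^2·[Fe²⁺(aq)]) / [Ce⁴⁺(aq)]^2 = 1.13×10^3 and log Q = 3.052.
By the Nernst equation, E = +2.03 − (0.071/2)·(3.052) = +1.922 V.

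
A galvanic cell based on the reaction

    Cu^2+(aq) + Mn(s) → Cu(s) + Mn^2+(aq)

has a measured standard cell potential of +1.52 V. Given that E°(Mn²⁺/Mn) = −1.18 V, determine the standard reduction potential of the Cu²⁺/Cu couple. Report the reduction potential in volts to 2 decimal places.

In the reaction as written the Cu²⁺/Cu couple is reduced (cathode) and Mn²⁺/Mn is oxidized (anode), so E°cell = E°(Cu²⁺/Cu) − E°(Mn²⁺/Mn).
E°(Cu²⁺/Cu) = E°cell + E°(anode) = +1.52 + (−1.18) = +0.34 V.

+0.34 V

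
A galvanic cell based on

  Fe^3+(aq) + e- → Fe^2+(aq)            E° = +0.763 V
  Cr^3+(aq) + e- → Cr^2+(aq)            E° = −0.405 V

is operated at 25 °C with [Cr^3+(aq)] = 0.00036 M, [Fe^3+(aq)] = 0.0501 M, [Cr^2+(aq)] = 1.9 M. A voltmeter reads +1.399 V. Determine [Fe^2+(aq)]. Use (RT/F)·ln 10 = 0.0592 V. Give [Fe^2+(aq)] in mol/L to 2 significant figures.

0.033 M

Fe³⁺/Fe²⁺ is the cathode (higher E°); E°cell = +0.763 − (−0.405) = +1.168 V with n = 1.
From the Nernst equation, log Q = n(E° − E)/0.0592 = 1·(+1.168 − (+1.399))/0.0592 = −3.902.
The balanced reaction is Fe^3+(aq) + Cr^2+(aq) → Fe^2+(aq) + Cr^3+(aq), so Q = ([Fe^2+(aq)]·[Cr^3+(aq)]) / ([Fe^3+(aq)]·[Cr^2+(aq)]).
Isolating [Fe^2+(aq)] in Q = 10^{−3.902} yields log [Fe^2+(aq)] = −1.480, i.e. 0.033 M.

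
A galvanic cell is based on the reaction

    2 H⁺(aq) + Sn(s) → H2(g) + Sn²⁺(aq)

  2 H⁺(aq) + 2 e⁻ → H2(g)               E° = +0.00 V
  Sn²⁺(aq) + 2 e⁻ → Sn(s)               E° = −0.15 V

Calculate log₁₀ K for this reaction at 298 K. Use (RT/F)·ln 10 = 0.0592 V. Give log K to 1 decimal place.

The 2H⁺/H₂ couple is reduced (cathode); E°cell = +0.00 − (−0.15) = +0.15 V with n = 2.
At equilibrium E = 0, so log K = nE°cell / 0.0592 = (2)(+0.15) / 0.0592 = 5.1.

log K = 5.1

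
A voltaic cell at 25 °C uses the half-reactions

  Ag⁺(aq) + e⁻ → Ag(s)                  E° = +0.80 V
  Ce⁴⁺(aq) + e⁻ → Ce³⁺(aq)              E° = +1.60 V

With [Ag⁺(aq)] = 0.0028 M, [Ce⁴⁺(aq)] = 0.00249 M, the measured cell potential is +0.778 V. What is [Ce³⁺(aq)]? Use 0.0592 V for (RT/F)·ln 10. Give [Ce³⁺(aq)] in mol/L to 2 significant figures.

2.1 M

With Ce⁴⁺/Ce³⁺ at the cathode and Ag⁺/Ag at the anode, E°cell = +1.60 − (+0.80) = +0.80 V (n = 1).
Since E = E° − (0.0592/n)·log Q, log Q = n(E° − E)/0.0592 = 0.372.
Balancing electrons gives Ce⁴⁺(aq) + Ag(s) → Ce³⁺(aq) + Ag⁺(aq); thus Q = ([Ce³⁺(aq)]·[Ag⁺(aq)]) / [Ce⁴⁺(aq)].
Substituting the known concentrations and solving, log [Ce³⁺(aq)] = 0.321 and [Ce³⁺(aq)] = 2.1 M.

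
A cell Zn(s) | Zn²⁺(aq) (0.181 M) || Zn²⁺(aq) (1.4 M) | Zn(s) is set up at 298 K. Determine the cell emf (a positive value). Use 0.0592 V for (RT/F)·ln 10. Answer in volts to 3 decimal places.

0.026 V

For a concentration cell E°cell = 0, since both electrodes use the same couple.
The compartment with the higher Zn²⁺(aq) concentration (1.4 M) acts as the cathode; ions are reduced there and produced at the dilute (0.181 M) anode.
With n = 2, Ecell = −(0.0592/2)·log([dilute]/[conc]) = −(0.0592/2)·log(0.181/1.4) = +0.026 V.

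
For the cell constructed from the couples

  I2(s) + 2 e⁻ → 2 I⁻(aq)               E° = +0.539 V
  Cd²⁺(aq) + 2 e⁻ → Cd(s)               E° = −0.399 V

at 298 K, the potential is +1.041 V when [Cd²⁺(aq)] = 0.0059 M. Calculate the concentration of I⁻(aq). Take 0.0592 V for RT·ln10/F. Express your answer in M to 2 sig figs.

0.24 M

The I₂/I⁻ couple has the larger reduction potential, so it is the cathode: E°cell = +0.539 − (−0.399) = +0.938 V and n = 2.
Rearranging E = E° − (0.0592/n)·log Q gives log Q = 2(+0.938 − (+1.041))/0.0592 = −3.480.
For I2(s) + Cd(s) → 2 I⁻(aq) + Cd²⁺(aq), the reaction quotient is Q = [I⁻(aq)]^2·[Cd²⁺(aq)].
Substituting the known concentrations and solving, log [I⁻(aq)] = −0.625 and [I⁻(aq)] = 0.24 M.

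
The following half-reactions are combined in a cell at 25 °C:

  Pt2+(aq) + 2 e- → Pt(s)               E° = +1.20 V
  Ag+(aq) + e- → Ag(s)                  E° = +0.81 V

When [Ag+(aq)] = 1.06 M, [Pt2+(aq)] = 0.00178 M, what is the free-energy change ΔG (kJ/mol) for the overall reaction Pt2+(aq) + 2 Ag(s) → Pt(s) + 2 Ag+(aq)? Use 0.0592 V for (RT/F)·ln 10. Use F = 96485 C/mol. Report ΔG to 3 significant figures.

−59.3 kJ/mol

With Pt²⁺/Pt reduced at the cathode, E°cell = +1.20 − (+0.81) = +0.39 V and n = 2.
Q = [Ag+(aq)]^2 / [Pt2+(aq)] = 631, so log Q = 2.800 and E = +0.39 − (0.0592/2)(2.800) = +0.3071 V.
Finally ΔG = −nFE = −(2)(96485 C/mol)(+0.3071 V) = −59.3 kJ/mol.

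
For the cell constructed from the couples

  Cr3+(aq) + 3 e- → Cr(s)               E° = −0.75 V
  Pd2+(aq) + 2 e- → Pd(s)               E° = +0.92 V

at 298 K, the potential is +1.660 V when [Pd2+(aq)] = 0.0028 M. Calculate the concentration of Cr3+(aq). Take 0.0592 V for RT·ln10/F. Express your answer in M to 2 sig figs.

0.00048 M

The Pd²⁺/Pd couple has the larger reduction potential, so it is the cathode: E°cell = +0.92 − (−0.75) = +1.67 V and n = 6.
From the Nernst equation, log Q = n(E° − E)/0.0592 = 6·(+1.67 − (+1.660))/0.0592 = 1.014.
The balanced reaction is 3 Pd2+(aq) + 2 Cr(s) → 3 Pd(s) + 2 Cr3+(aq), so Q = [Cr3+(aq)]^2 / [Pd2+(aq)]^3.
Isolating [Cr3+(aq)] in Q = 10^{1.014} yields log [Cr3+(aq)] = −3.322, i.e. 0.00048 M.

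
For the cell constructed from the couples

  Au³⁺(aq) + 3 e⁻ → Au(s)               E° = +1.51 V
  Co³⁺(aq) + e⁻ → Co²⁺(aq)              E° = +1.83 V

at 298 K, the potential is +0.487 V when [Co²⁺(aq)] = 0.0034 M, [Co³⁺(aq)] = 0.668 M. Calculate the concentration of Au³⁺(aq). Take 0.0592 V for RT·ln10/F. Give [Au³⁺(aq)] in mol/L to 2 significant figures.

With Co³⁺/Co²⁺ at the cathode and Au³⁺/Au at the anode, E°cell = +1.83 − (+1.51) = +0.32 V (n = 3).
From the Nernst equation, log Q = n(E° − E)/0.0592 = 3·(+0.32 − (+0.487))/0.0592 = −8.463.
Balancing electrons gives 3 Co³⁺(aq) + Au(s) → 3 Co²⁺(aq) + Au³⁺(aq); thus Q = ([Co²⁺(aq)]^3·[Au³⁺(aq)]) / [Co³⁺(aq)]^3.
Isolating [Au³⁺(aq)] in Q = 10^{−8.463} yields log [Au³⁺(aq)] = −1.583, i.e. 0.026 M.

0.026 M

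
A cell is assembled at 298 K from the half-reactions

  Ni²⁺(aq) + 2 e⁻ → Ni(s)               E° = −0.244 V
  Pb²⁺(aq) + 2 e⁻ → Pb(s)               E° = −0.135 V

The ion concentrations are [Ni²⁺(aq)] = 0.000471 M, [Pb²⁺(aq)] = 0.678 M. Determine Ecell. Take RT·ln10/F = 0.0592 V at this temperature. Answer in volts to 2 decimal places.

+0.20 V

Pb²⁺/Pb is reduced (cathode, E° = −0.135 V) and Ni²⁺/Ni is oxidized (anode).
The standard potential is −0.135 − (−0.244) = +0.109 V and the balanced reaction transfers n = 2 electrons.
For the overall reaction Pb²⁺(aq) + Ni(s) → Pb(s) + Ni²⁺(aq), Q = [Ni²⁺(aq)] / [Pb²⁺(aq)] = 0.000695, giving log Q = −3.158.
E = E° − (0.0592/n)·log Q = +0.109 − (0.0592/2)(−3.158) = +0.20 V.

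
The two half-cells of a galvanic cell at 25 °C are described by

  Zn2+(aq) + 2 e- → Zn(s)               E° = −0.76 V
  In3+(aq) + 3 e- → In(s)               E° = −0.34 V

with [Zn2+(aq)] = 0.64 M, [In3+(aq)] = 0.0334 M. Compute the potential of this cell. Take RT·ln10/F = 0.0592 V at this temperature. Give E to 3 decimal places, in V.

The In³⁺/In couple has the more positive E°, so it is the cathode; Zn²⁺/Zn is the anode.
E°cell = −0.34 − (−0.76) = +0.42 V, with n = 6 electrons transferred.
The balanced reaction is 2 In3+(aq) + 3 Zn(s) → 2 In(s) + 3 Zn2+(aq), so Q = [Zn2+(aq)]^3 / [In3+(aq)]^2 = 235 and log Q = 2.371.
Applying E = E° − (RT ln10/nF)·log Q gives +0.42 − (0.0592/6)(2.371) = +0.397 V.

+0.397 V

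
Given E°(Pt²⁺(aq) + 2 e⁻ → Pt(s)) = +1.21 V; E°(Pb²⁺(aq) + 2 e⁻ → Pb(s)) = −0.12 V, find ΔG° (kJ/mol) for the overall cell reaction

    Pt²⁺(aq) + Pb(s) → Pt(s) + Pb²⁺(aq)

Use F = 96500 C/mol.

In the reaction as written Pt²⁺(aq) is reduced, so the Pt²⁺/Pt couple is the cathode and Pb²⁺/Pb is the anode.
E°cell = +1.21 − (−0.12) = +1.33 V; balancing electrons gives n = 2.
ΔG° = −nFE°cell = −(2)(96500)(+1.33) J/mol = −257 kJ/mol.

−257 kJ/mol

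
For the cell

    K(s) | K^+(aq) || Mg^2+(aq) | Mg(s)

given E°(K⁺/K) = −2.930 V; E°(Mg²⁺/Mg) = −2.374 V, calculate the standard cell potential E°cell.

By convention the left-hand electrode in cell notation is the anode (oxidation) and the right-hand electrode is the cathode (reduction).
E°cell = E°(right) − E°(left) = −2.374 − (−2.930) = +0.556 V.

+0.556 V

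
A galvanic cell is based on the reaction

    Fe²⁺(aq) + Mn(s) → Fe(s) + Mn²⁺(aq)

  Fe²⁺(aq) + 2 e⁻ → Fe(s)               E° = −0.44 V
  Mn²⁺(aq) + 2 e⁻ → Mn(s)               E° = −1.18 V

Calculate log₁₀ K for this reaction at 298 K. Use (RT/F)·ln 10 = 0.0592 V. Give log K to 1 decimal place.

log K = 25.0

The Fe²⁺/Fe couple is reduced (cathode); E°cell = −0.44 − (−1.18) = +0.74 V with n = 2.
At equilibrium E = 0, so log K = nE°cell / 0.0592 = (2)(+0.74) / 0.0592 = 25.0.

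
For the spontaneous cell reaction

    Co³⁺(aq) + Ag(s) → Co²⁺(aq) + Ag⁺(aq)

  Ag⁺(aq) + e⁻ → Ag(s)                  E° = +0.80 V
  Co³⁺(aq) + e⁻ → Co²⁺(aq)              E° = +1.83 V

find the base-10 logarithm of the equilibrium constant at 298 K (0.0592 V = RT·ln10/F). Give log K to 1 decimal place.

log K = 17.4

The Co³⁺/Co²⁺ couple is reduced (cathode); E°cell = +1.83 − (+0.80) = +1.03 V with n = 1.
At equilibrium E = 0, so log K = nE°cell / 0.0592 = (1)(+1.03) / 0.0592 = 17.4.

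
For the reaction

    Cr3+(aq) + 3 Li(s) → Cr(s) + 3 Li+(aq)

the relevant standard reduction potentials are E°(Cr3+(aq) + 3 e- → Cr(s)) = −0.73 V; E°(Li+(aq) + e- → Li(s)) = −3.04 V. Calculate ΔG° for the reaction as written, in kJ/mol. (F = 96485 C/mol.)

−669 kJ/mol

In the reaction as written Cr3+(aq) is reduced, so the Cr³⁺/Cr couple is the cathode and Li⁺/Li is the anode.
E°cell = −0.73 − (−3.04) = +2.31 V; balancing electrons gives n = 3.
ΔG° = −nFE°cell = −(3)(96485)(+2.31) J/mol = −669 kJ/mol.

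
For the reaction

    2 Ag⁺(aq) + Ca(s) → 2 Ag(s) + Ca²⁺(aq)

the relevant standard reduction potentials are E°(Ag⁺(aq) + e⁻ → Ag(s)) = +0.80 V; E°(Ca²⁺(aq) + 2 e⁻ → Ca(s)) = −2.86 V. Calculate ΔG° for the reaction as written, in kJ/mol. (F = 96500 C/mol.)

In the reaction as written Ag⁺(aq) is reduced, so the Ag⁺/Ag couple is the cathode and Ca²⁺/Ca is the anode.
E°cell = +0.80 − (−2.86) = +3.66 V; balancing electrons gives n = 2.
ΔG° = −nFE°cell = −(2)(96500)(+3.66) J/mol = −706 kJ/mol.

−706 kJ/mol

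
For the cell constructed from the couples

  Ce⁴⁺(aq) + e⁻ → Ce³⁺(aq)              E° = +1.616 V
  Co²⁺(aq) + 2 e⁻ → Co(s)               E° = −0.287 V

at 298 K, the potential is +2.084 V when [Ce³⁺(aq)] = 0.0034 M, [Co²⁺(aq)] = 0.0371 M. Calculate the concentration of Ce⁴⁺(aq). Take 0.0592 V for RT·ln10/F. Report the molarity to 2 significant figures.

0.75 M

With Ce⁴⁺/Ce³⁺ at the cathode and Co²⁺/Co at the anode, E°cell = +1.616 − (−0.287) = +1.903 V (n = 2).
Since E = E° − (0.0592/n)·log Q, log Q = n(E° − E)/0.0592 = −6.115.
The balanced reaction is 2 Ce⁴⁺(aq) + Co(s) → 2 Ce³⁺(aq) + Co²⁺(aq), so Q = ([Ce³⁺(aq)]^2·[Co²⁺(aq)]) / [Ce⁴⁺(aq)]^2.
Substituting the known concentrations and solving, log [Ce⁴⁺(aq)] = −0.126 and [Ce⁴⁺(aq)] = 0.75 M.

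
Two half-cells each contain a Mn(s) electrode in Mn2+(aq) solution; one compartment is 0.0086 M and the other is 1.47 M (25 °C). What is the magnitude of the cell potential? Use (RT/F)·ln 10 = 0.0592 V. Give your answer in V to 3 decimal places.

For a concentration cell E°cell = 0, since both electrodes use the same couple.
The compartment with the higher Mn2+(aq) concentration (1.47 M) acts as the cathode; ions are reduced there and produced at the dilute (0.0086 M) anode.
With n = 2, Ecell = −(0.0592/2)·log([dilute]/[conc]) = −(0.0592/2)·log(0.0086/1.47) = +0.066 V.

0.066 V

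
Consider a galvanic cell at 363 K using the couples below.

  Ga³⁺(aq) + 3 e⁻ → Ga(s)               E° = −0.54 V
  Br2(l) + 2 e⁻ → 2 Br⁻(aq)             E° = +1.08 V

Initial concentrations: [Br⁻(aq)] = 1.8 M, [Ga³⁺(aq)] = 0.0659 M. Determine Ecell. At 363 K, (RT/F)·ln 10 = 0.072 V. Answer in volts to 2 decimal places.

Since E°(Br₂/Br⁻) > E°(Ga³⁺/Ga), Br₂/Br⁻ serves as the cathode.
E°cell = +1.08 − (−0.54) = +1.62 V, with n = 6 electrons transferred.
Balancing gives 3 Br2(l) + 2 Ga(s) → 6 Br⁻(aq) + 2 Ga³⁺(aq); hence Q = [Br⁻(aq)]^6·[Ga³⁺(aq)]^2 = 0.148 (log Q = −0.831).
E = E° − (0.072/n)·log Q = +1.62 − (0.072/6)(−0.831) = +1.63 V.

+1.63 V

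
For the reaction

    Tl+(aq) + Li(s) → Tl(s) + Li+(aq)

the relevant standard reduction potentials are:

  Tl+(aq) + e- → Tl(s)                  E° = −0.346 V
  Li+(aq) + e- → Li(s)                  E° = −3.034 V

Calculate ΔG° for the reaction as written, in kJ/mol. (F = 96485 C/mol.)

−259 kJ/mol

In the reaction as written Tl+(aq) is reduced, so the Tl⁺/Tl couple is the cathode and Li⁺/Li is the anode.
E°cell = −0.346 − (−3.034) = +2.688 V; balancing electrons gives n = 1.
ΔG° = −nFE°cell = −(1)(96485)(+2.688) J/mol = −259 kJ/mol.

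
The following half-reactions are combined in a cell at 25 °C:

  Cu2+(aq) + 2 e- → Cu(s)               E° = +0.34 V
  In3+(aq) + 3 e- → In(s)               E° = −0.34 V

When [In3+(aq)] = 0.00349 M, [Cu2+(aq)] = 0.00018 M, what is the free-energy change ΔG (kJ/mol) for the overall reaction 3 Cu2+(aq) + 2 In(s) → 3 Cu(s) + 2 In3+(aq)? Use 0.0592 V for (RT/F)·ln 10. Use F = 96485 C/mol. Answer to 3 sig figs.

−358 kJ/mol

With Cu²⁺/Cu reduced at the cathode, E°cell = +0.34 − (−0.34) = +0.68 V and n = 6.
Here Q = [In3+(aq)]^2 / [Cu2+(aq)]^3 = 2.09×10^6 (log Q = 6.320), giving E = +0.68 − (0.0592/6)·(6.320) = +0.6176 V.
Then ΔG = −nFE = −6 × 96485 × +0.6176 J/mol = −358 kJ/mol.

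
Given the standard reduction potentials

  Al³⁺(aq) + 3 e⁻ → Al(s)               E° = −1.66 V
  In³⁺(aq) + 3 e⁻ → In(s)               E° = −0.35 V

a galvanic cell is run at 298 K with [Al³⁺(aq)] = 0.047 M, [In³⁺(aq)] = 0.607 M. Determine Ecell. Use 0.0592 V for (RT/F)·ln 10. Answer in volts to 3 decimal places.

Since E°(In³⁺/In) > E°(Al³⁺/Al), In³⁺/In serves as the cathode.
E°cell = E°cat − E°an = −0.35 − (−1.66) = +1.31 V; n = 3.
Balancing gives In³⁺(aq) + Al(s) → In(s) + Al³⁺(aq); hence Q = [Al³⁺(aq)] / [In³⁺(aq)] = 0.0774 (log Q = −1.111).
E = E° − (0.0592/n)·log Q = +1.31 − (0.0592/3)(−1.111) = +1.332 V.

+1.332 V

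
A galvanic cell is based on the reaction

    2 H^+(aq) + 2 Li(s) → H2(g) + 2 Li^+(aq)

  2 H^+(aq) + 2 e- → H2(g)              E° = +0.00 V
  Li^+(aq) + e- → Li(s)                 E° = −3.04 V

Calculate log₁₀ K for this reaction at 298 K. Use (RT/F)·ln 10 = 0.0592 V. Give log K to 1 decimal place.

log K = 102.7

The 2H⁺/H₂ couple is reduced (cathode); E°cell = +0.00 − (−3.04) = +3.04 V with n = 2.
At equilibrium E = 0, so log K = nE°cell / 0.0592 = (2)(+3.04) / 0.0592 = 102.7.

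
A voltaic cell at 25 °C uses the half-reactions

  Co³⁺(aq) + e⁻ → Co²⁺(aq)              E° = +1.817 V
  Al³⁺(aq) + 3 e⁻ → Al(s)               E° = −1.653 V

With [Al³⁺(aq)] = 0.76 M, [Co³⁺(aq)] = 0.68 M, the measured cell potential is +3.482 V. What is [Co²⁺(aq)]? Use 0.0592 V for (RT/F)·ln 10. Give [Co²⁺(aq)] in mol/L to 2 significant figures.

0.47 M

The Co³⁺/Co²⁺ couple has the larger reduction potential, so it is the cathode: E°cell = +1.817 − (−1.653) = +3.470 V and n = 3.
Rearranging E = E° − (0.0592/n)·log Q gives log Q = 3(+3.470 − (+3.482))/0.0592 = −0.608.
The balanced reaction is 3 Co³⁺(aq) + Al(s) → 3 Co²⁺(aq) + Al³⁺(aq), so Q = ([Co²⁺(aq)]^3·[Al³⁺(aq)]) / [Co³⁺(aq)]^3.
Isolating [Co²⁺(aq)] in Q = 10^{−0.608} yields log [Co²⁺(aq)] = −0.330, i.e. 0.47 M.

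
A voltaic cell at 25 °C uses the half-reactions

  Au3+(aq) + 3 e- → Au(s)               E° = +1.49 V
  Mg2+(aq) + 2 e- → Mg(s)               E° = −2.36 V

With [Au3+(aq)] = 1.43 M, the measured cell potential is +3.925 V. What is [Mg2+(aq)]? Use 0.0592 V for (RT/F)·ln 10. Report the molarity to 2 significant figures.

Au³⁺/Au is the cathode (higher E°); E°cell = +1.49 − (−2.36) = +3.85 V with n = 6.
From the Nernst equation, log Q = n(E° − E)/0.0592 = 6·(+3.85 − (+3.925))/0.0592 = −7.601.
Balancing electrons gives 2 Au3+(aq) + 3 Mg(s) → 2 Au(s) + 3 Mg2+(aq); thus Q = [Mg2+(aq)]^3 / [Au3+(aq)]^2.
Substituting the known concentrations and solving, log [Mg2+(aq)] = −2.430 and [Mg2+(aq)] = 0.0037 M.

0.0037 M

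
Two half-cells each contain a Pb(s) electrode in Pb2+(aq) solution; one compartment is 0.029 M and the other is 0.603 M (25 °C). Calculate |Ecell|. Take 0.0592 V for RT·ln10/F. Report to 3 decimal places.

0.039 V

For a concentration cell E°cell = 0, since both electrodes use the same couple.
The compartment with the higher Pb2+(aq) concentration (0.603 M) acts as the cathode; ions are reduced there and produced at the dilute (0.029 M) anode.
With n = 2, Ecell = −(0.0592/2)·log([dilute]/[conc]) = −(0.0592/2)·log(0.029/0.603) = +0.039 V.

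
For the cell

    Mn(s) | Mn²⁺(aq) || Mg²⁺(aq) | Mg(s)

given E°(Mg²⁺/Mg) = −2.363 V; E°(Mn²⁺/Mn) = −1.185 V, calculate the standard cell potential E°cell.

By convention the left-hand electrode in cell notation is the anode (oxidation) and the right-hand electrode is the cathode (reduction).
E°cell = E°(right) − E°(left) = −2.363 − (−1.185) = −1.178 V.
The negative sign shows that, as written, the cell would require an external voltage to drive the reaction.

−1.178 V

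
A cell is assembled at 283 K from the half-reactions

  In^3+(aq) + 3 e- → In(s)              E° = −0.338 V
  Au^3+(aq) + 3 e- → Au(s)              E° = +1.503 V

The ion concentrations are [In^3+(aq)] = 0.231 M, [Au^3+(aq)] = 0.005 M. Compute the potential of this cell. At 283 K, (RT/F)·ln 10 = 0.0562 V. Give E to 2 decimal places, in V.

The Au³⁺/Au couple has the more positive E°, so it is the cathode; In³⁺/In is the anode.
E°cell = +1.503 − (−0.338) = +1.841 V, with n = 3 electrons transferred.
The balanced reaction is Au^3+(aq) + In(s) → Au(s) + In^3+(aq), so Q = [In^3+(aq)] / [Au^3+(aq)] = 46.2 and log Q = 1.665.
By the Nernst equation, E = +1.841 − (0.0562/3)·(1.665) = +1.81 V.

+1.81 V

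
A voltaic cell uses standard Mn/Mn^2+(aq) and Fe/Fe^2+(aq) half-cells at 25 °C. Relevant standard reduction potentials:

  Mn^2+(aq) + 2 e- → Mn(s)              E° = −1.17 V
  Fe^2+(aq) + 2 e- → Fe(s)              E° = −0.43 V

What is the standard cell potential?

+0.74 V

The Fe²⁺/Fe couple has the higher E°, so Fe ion is reduced (cathode) and Mn is oxidized (anode).
E°cell = E°(cathode) − E°(anode) = −0.43 − (−1.17) = +0.74 V.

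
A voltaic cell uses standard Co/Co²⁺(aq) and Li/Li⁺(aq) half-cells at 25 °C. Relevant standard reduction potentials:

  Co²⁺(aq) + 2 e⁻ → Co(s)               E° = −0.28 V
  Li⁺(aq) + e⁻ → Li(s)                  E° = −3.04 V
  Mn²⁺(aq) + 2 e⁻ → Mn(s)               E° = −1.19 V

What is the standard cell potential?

+2.76 V

The Co²⁺/Co couple has the higher E°, so Co ion is reduced (cathode) and Li is oxidized (anode).
E°cell = E°(cathode) − E°(anode) = −0.28 − (−3.04) = +2.76 V.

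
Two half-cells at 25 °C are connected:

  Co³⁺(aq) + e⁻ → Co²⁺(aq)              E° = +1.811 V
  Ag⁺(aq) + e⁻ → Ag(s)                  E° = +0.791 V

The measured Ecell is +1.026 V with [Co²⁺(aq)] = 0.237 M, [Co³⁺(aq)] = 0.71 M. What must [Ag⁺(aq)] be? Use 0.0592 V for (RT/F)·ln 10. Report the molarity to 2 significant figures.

2.4 M

The Co³⁺/Co²⁺ couple has the larger reduction potential, so it is the cathode: E°cell = +1.811 − (+0.791) = +1.020 V and n = 1.
From the Nernst equation, log Q = n(E° − E)/0.0592 = 1·(+1.020 − (+1.026))/0.0592 = −0.101.
For Co³⁺(aq) + Ag(s) → Co²⁺(aq) + Ag⁺(aq), the reaction quotient is Q = ([Co²⁺(aq)]·[Ag⁺(aq)]) / [Co³⁺(aq)].
Substituting the known concentrations and solving, log [Ag⁺(aq)] = 0.376 and [Ag⁺(aq)] = 2.4 M.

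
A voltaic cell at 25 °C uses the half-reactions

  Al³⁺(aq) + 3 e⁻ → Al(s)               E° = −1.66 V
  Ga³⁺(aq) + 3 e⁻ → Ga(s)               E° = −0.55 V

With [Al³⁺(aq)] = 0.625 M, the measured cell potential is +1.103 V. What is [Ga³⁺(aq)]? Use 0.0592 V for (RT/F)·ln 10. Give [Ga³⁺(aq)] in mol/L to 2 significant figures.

0.28 M

Ga³⁺/Ga is the cathode (higher E°); E°cell = −0.55 − (−1.66) = +1.11 V with n = 3.
Since E = E° − (0.0592/n)·log Q, log Q = n(E° − E)/0.0592 = 0.355.
For Ga³⁺(aq) + Al(s) → Ga(s) + Al³⁺(aq), the reaction quotient is Q = [Al³⁺(aq)] / [Ga³⁺(aq)].
Substituting the known concentrations and solving, log [Ga³⁺(aq)] = −0.559 and [Ga³⁺(aq)] = 0.28 M.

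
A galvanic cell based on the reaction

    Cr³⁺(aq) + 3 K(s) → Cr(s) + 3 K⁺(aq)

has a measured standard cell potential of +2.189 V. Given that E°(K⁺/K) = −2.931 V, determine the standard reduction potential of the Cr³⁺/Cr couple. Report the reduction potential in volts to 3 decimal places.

−0.742 V

In the reaction as written the Cr³⁺/Cr couple is reduced (cathode) and K⁺/K is oxidized (anode), so E°cell = E°(Cr³⁺/Cr) − E°(K⁺/K).
E°(Cr³⁺/Cr) = E°cell + E°(anode) = +2.189 + (−2.931) = −0.742 V.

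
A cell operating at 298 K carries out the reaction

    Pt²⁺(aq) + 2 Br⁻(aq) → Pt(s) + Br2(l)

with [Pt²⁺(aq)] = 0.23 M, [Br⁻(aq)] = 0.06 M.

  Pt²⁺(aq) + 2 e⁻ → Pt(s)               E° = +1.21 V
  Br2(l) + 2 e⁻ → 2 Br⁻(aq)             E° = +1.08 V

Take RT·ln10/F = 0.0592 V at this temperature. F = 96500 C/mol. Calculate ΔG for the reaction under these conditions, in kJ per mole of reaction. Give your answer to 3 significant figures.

E°cell = +1.21 − (+1.08) = +0.13 V; the balanced reaction transfers n = 2 electrons.
Here Q = 1 / ([Pt²⁺(aq)]·[Br⁻(aq)]^2) = 1.21×10^3 (log Q = 3.082), giving E = +0.13 − (0.0592/2)·(3.082) = +0.0388 V.
ΔG = −nFE = −(2)(96500)(+0.0388) J/mol = −7.49 kJ/mol.

−7.49 kJ/mol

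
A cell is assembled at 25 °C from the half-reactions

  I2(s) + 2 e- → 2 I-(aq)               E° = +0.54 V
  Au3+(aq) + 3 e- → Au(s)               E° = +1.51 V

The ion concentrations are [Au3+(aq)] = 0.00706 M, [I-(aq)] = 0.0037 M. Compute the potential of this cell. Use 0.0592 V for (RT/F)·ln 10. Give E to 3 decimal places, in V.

+0.784 V

Au³⁺/Au is reduced (cathode, E° = +1.51 V) and I₂/I⁻ is oxidized (anode).
E°cell = E°cat − E°an = +1.51 − (+0.54) = +0.97 V; n = 6.
For the overall reaction 2 Au3+(aq) + 6 I-(aq) → 2 Au(s) + 3 I2(s), Q = 1 / ([Au3+(aq)]^2·[I-(aq)]^6) = 7.82×10^18, giving log Q = 18.893.
By the Nernst equation, E = +0.97 − (0.0592/6)·(18.893) = +0.784 V.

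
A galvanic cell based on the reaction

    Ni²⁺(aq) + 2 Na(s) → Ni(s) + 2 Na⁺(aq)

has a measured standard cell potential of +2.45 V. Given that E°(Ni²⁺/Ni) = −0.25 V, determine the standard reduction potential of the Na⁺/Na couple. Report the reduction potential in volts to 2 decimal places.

In the reaction as written the Ni²⁺/Ni couple is reduced (cathode) and Na⁺/Na is oxidized (anode), so E°cell = E°(Ni²⁺/Ni) − E°(Na⁺/Na).
E°(Na⁺/Na) = E°(cathode) − E°cell = −0.25 − (+2.45) = −2.70 V.

−2.70 V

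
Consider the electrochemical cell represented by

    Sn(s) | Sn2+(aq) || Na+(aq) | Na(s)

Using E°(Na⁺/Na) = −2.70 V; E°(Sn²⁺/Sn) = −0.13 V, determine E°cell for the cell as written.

By convention the left-hand electrode in cell notation is the anode (oxidation) and the right-hand electrode is the cathode (reduction).
E°cell = E°(right) − E°(left) = −2.70 − (−0.13) = −2.57 V.
The negative sign shows that, as written, the cell would require an external voltage to drive the reaction.

−2.57 V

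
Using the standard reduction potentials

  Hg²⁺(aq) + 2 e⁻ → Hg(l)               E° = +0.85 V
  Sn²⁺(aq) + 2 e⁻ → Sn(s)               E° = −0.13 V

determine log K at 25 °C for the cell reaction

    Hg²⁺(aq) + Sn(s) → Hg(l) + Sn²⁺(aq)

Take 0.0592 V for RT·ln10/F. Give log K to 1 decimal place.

The Hg²⁺/Hg couple is reduced (cathode); E°cell = +0.85 − (−0.13) = +0.98 V with n = 2.
At equilibrium E = 0, so log K = nE°cell / 0.0592 = (2)(+0.98) / 0.0592 = 33.1.

log K = 33.1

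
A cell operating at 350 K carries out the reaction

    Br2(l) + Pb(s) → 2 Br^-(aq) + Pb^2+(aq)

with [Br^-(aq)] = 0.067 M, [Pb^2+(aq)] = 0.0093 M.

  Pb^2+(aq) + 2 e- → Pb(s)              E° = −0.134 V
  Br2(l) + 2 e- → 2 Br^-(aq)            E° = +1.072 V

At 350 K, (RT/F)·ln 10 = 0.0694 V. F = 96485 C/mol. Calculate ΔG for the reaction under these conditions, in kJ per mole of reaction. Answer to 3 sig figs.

−262 kJ/mol

With Br₂/Br⁻ reduced at the cathode, E°cell = +1.072 − (−0.134) = +1.206 V and n = 2.
The reaction quotient is [Br^-(aq)]^2·[Pb^2+(aq)] = 4.17×10^−5; by Nernst, E = +1.206 − (0.0694/2)(−4.379) = +1.3580 V.
ΔG = −nFE = −(2)(96485)(+1.3580) J/mol = −262 kJ/mol.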